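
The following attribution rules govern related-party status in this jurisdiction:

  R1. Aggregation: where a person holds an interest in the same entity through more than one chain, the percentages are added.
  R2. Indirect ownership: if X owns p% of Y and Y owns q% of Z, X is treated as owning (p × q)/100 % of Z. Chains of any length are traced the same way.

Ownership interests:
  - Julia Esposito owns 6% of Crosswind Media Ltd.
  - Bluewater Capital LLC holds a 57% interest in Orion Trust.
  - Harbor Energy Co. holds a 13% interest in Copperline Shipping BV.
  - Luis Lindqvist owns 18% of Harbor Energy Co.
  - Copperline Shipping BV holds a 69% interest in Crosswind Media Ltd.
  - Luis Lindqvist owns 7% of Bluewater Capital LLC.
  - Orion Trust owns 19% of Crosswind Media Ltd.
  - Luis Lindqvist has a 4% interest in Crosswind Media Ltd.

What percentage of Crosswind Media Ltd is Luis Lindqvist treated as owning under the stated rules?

6.3727%

Chain via Bluewater Capital LLC → Orion Trust (R2): 7% × 57% × 19% = 0.7581% of Crosswind Media Ltd.
Chain via Harbor Energy Co. → Copperline Shipping BV (R2): 18% × 13% × 69% = 1.6146% of Crosswind Media Ltd.
Direct interest in Crosswind Media Ltd: 4%.
Aggregating (R1): 0.7581% + 1.6146% + 4% = 6.3727%.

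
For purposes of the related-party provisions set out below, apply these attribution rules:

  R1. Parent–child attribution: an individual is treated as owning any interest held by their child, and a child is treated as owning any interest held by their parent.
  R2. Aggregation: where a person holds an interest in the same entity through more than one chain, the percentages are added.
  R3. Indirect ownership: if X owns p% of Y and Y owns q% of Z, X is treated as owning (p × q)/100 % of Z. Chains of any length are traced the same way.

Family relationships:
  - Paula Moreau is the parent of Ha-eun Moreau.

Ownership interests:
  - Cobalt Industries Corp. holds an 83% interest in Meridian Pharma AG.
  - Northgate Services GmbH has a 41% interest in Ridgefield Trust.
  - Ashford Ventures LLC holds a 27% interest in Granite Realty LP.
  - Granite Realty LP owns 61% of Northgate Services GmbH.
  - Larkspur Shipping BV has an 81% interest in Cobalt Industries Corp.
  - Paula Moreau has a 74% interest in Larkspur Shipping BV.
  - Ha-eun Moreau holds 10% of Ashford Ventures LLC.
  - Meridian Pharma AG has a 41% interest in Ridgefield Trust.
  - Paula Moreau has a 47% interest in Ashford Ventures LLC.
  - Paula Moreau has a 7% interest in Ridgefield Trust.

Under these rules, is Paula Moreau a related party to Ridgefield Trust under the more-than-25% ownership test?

Yes

By parent–child attribution (R1), Paula Moreau is treated as also owning Ha-eun Moreau's interest in Ashford Ventures LLC, giving 47% + 10% = 57%.
Chain via Larkspur Shipping BV → Cobalt Industries Corp. → Meridian Pharma AG (R3): 74% × 81% × 83% × 41% = 20.397582% of Ridgefield Trust.
Chain via Ashford Ventures LLC → Granite Realty LP → Northgate Services GmbH (R3): 57% × 27% × 61% × 41% = 3.849039% of Ridgefield Trust.
Direct interest in Ridgefield Trust: 7%.
Aggregating (R2): 20.397582% + 3.849039% + 7% = 31.246621%.
31.246621% exceeds the 25% threshold, so Paula is a related party to Ridgefield Trust.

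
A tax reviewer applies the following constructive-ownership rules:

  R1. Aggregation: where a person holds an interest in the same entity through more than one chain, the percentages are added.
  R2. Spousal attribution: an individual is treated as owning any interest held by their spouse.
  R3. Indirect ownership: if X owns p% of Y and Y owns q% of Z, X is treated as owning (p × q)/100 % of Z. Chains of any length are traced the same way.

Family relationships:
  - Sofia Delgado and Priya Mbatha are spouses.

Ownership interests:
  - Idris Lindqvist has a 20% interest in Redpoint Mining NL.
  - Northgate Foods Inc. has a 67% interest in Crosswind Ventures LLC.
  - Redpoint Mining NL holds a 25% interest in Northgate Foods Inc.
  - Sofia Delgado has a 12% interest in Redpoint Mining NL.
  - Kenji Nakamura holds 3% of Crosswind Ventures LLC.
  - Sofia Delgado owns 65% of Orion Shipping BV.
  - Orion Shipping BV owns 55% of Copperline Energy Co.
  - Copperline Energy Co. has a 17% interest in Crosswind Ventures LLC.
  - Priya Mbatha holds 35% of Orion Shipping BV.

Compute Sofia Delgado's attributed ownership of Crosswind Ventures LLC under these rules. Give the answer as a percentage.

By spousal attribution (R2), Sofia Delgado is treated as also owning Priya Mbatha's interest in Orion Shipping BV, giving 65% + 35% = 100%.
Chain via Redpoint Mining NL → Northgate Foods Inc. (R3): 12% × 25% × 67% = 2.01% of Crosswind Ventures LLC.
Chain via Orion Shipping BV → Copperline Energy Co. (R3): 100% × 55% × 17% = 9.35% of Crosswind Ventures LLC.
Aggregating (R1): 2.01% + 9.35% = 11.36%.

11.36%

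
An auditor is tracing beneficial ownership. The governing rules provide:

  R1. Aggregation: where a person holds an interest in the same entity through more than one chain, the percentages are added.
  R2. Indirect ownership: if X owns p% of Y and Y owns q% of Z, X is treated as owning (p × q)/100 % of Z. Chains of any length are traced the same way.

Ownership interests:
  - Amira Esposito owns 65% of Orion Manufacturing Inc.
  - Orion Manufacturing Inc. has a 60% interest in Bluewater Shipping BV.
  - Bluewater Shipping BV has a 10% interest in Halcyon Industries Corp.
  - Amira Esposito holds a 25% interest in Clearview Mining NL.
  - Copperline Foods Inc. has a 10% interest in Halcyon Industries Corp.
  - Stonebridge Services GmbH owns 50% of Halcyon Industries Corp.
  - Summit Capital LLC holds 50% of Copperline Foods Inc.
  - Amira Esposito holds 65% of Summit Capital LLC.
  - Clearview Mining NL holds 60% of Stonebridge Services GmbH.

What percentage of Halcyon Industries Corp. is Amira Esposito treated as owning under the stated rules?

Chain via Summit Capital LLC → Copperline Foods Inc. (R2): 65% × 50% × 10% = 3.25% of Halcyon Industries Corp.
Chain via Orion Manufacturing Inc. → Bluewater Shipping BV (R2): 65% × 60% × 10% = 3.9% of Halcyon Industries Corp.
Chain via Clearview Mining NL → Stonebridge Services GmbH (R2): 25% × 60% × 50% = 7.5% of Halcyon Industries Corp.
Aggregating (R1): 3.25% + 3.9% + 7.5% = 14.65%.

14.65%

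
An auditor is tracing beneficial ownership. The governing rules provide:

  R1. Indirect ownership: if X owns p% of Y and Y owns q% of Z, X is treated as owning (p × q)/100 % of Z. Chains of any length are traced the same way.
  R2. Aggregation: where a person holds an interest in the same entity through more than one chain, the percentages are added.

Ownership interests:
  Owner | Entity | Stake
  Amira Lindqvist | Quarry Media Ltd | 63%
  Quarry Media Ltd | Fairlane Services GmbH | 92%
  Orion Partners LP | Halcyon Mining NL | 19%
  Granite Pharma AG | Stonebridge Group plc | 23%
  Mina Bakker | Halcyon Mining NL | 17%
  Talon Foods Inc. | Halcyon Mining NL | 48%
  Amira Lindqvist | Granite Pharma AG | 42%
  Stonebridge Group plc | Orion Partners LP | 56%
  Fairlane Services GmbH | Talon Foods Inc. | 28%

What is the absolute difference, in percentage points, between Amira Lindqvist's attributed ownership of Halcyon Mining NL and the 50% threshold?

41.182352

Chain via Quarry Media Ltd → Fairlane Services GmbH → Talon Foods Inc. (R1): 63% × 92% × 28% × 48% = 7.789824% of Halcyon Mining NL.
Chain via Granite Pharma AG → Stonebridge Group plc → Orion Partners LP (R1): 42% × 23% × 56% × 19% = 1.027824% of Halcyon Mining NL.
Aggregating (R2): 7.789824% + 1.027824% = 8.817648%.
8.817648% falls short of the 50% threshold by 41.182352 percentage points.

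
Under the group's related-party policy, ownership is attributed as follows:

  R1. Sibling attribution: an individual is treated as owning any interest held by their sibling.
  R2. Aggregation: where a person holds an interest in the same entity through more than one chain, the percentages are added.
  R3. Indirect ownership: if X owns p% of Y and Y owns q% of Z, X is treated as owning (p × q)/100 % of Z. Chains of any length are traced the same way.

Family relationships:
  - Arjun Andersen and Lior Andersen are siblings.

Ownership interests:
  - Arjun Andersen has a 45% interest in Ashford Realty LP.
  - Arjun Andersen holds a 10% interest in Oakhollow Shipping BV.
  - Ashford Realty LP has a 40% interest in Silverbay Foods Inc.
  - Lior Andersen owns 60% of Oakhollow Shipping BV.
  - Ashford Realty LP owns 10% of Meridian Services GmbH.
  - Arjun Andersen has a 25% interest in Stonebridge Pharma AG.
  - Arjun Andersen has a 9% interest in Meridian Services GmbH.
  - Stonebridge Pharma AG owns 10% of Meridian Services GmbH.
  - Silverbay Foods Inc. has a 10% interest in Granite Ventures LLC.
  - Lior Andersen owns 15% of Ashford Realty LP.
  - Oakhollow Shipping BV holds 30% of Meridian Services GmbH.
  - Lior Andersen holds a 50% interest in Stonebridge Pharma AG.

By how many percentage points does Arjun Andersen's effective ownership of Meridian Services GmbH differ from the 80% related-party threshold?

By sibling attribution (R1), Arjun Andersen is treated as also owning Lior Andersen's interest in Stonebridge Pharma AG, giving 25% + 50% = 75%.
By sibling attribution (R1), Arjun Andersen is treated as also owning Lior Andersen's interest in Ashford Realty LP, giving 45% + 15% = 60%.
By sibling attribution (R1), Arjun Andersen is treated as also owning Lior Andersen's interest in Oakhollow Shipping BV, giving 10% + 60% = 70%.
Chain via Stonebridge Pharma AG (R3): 75% × 10% = 7.5% of Meridian Services GmbH.
Chain via Ashford Realty LP (R3): 60% × 10% = 6% of Meridian Services GmbH.
Chain via Oakhollow Shipping BV (R3): 70% × 30% = 21% of Meridian Services GmbH.
Direct interest in Meridian Services GmbH: 9%.
Aggregating (R2): 7.5% + 6% + 21% + 9% = 43.5%.
43.5% falls short of the 80% threshold by 36.5 percentage points.

36.5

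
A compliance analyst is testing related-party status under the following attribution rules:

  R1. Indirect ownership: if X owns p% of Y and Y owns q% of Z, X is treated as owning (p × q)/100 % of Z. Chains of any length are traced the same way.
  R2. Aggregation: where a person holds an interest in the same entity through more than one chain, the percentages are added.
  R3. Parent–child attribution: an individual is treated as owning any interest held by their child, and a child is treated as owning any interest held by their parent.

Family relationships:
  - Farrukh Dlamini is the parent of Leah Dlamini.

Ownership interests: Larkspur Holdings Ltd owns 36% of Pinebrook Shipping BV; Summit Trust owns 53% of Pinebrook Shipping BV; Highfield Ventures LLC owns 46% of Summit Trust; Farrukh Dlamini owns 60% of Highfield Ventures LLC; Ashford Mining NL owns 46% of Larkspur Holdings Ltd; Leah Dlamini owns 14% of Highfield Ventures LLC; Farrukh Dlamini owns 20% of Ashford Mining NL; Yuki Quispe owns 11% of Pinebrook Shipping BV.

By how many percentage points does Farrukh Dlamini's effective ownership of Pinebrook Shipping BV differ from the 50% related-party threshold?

28.6468

By parent–child attribution (R3), Farrukh Dlamini is treated as also owning Leah Dlamini's interest in Highfield Ventures LLC, giving 60% + 14% = 74%.
Chain via Highfield Ventures LLC → Summit Trust (R1): 74% × 46% × 53% = 18.0412% of Pinebrook Shipping BV.
Chain via Ashford Mining NL → Larkspur Holdings Ltd (R1): 20% × 46% × 36% = 3.312% of Pinebrook Shipping BV.
Aggregating (R2): 18.0412% + 3.312% = 21.3532%.
21.3532% falls short of the 50% threshold by 28.6468 percentage points.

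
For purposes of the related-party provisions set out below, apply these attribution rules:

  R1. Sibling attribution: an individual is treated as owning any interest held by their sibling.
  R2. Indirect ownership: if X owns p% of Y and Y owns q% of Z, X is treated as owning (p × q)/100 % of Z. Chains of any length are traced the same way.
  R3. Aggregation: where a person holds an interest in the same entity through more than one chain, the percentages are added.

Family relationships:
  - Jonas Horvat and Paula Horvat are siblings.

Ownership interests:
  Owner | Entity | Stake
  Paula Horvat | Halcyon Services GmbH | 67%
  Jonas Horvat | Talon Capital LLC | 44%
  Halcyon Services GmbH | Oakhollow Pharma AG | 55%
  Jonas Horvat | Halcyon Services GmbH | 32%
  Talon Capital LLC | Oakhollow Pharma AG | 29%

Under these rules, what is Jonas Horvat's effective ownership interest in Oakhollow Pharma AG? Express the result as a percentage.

By sibling attribution (R1), Jonas Horvat is treated as also owning Paula Horvat's interest in Halcyon Services GmbH, giving 32% + 67% = 99%.
Chain via Halcyon Services GmbH (R2): 99% × 55% = 54.45% of Oakhollow Pharma AG.
Chain via Talon Capital LLC (R2): 44% × 29% = 12.76% of Oakhollow Pharma AG.
Aggregating (R3): 54.45% + 12.76% = 67.21%.

67.21%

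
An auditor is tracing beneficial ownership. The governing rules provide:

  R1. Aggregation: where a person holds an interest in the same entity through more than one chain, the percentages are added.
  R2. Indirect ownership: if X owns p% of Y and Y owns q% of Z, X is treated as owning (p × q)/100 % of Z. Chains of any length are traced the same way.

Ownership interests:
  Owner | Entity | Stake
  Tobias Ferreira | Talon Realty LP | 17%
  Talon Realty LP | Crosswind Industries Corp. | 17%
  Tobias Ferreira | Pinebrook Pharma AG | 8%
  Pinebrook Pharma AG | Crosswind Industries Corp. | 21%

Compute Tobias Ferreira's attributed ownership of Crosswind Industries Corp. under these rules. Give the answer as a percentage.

Chain via Talon Realty LP (R2): 17% × 17% = 2.89% of Crosswind Industries Corp.
Chain via Pinebrook Pharma AG (R2): 8% × 21% = 1.68% of Crosswind Industries Corp.
Aggregating (R1): 2.89% + 1.68% = 4.57%.

4.57%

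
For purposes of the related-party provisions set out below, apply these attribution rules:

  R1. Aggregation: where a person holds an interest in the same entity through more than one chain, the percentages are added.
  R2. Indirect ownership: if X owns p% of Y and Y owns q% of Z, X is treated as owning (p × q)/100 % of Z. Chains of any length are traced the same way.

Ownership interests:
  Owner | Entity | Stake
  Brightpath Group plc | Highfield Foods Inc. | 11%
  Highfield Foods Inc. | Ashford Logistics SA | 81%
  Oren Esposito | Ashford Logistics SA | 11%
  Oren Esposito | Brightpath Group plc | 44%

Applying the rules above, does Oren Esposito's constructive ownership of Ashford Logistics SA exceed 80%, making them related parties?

Chain via Brightpath Group plc → Highfield Foods Inc. (R2): 44% × 11% × 81% = 3.9204% of Ashford Logistics SA.
Direct interest in Ashford Logistics SA: 11%.
Aggregating (R1): 3.9204% + 11% = 14.9204%.
14.9204% does not exceed the 80% threshold, so Oren is not a related party to Ashford Logistics SA.

No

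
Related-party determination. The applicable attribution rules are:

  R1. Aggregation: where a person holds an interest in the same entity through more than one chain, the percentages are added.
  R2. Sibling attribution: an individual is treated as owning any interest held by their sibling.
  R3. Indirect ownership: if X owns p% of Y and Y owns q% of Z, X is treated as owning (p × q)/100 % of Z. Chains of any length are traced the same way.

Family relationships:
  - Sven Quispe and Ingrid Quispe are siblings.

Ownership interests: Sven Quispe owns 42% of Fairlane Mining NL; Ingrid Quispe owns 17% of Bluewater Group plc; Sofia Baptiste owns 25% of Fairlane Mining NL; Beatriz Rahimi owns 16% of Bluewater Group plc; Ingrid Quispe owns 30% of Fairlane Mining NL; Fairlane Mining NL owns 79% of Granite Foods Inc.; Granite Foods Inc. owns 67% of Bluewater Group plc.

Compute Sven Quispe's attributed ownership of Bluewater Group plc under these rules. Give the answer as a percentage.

55.1096%

By sibling attribution (R2), Sven Quispe is treated as also owning Ingrid Quispe's interest in Fairlane Mining NL, giving 42% + 30% = 72%.
By sibling attribution (R2), Sven Quispe is treated as owning Ingrid Quispe's 17% interest in Bluewater Group plc.
Chain via Fairlane Mining NL → Granite Foods Inc. (R3): 72% × 79% × 67% = 38.1096% of Bluewater Group plc.
Direct interest in Bluewater Group plc: 17%.
Aggregating (R1): 38.1096% + 17% = 55.1096%.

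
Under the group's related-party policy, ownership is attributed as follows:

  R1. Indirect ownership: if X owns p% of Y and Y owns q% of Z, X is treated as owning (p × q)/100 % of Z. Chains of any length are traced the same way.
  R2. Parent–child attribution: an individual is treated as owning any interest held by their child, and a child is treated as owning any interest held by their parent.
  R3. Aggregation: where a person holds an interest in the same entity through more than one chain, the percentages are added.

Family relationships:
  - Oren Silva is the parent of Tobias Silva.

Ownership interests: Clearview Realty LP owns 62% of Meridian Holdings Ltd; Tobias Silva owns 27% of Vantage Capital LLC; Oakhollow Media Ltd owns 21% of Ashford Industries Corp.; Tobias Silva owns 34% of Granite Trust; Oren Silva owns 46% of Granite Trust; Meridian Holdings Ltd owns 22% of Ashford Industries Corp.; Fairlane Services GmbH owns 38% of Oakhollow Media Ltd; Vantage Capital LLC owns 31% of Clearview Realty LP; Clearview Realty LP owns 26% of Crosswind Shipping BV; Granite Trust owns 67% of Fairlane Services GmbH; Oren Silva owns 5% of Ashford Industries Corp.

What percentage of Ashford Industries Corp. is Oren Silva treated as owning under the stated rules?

10.418948%

By parent–child attribution (R2), Oren Silva is treated as also owning Tobias Silva's interest in Granite Trust, giving 46% + 34% = 80%.
By parent–child attribution (R2), Oren Silva is treated as owning Tobias Silva's 27% interest in Vantage Capital LLC.
Chain via Granite Trust → Fairlane Services GmbH → Oakhollow Media Ltd (R1): 80% × 67% × 38% × 21% = 4.27728% of Ashford Industries Corp.
Direct interest in Ashford Industries Corp: 5%.
Chain via Vantage Capital LLC → Clearview Realty LP → Meridian Holdings Ltd (R1): 27% × 31% × 62% × 22% = 1.141668% of Ashford Industries Corp.
Aggregating (R3): 4.27728% + 5% + 1.141668% = 10.418948%.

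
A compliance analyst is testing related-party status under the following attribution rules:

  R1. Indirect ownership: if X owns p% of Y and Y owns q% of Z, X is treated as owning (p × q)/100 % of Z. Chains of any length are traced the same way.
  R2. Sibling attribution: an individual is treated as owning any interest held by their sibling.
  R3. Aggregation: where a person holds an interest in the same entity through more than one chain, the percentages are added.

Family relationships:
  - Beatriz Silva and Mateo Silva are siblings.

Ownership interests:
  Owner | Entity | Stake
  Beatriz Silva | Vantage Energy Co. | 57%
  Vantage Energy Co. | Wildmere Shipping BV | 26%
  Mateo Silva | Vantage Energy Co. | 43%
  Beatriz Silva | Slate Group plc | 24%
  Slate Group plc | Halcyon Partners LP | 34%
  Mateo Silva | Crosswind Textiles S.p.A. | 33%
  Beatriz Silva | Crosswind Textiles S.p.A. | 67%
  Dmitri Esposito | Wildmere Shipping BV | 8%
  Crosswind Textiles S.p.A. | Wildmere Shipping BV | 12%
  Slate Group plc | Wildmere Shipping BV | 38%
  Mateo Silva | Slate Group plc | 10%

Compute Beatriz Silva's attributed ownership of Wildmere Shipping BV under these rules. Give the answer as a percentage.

By sibling attribution (R2), Beatriz Silva is treated as also owning Mateo Silva's interest in Crosswind Textiles S.p.A, giving 67% + 33% = 100%.
By sibling attribution (R2), Beatriz Silva is treated as also owning Mateo Silva's interest in Slate Group plc, giving 24% + 10% = 34%.
By sibling attribution (R2), Beatriz Silva is treated as also owning Mateo Silva's interest in Vantage Energy Co, giving 57% + 43% = 100%.
Chain via Crosswind Textiles S.p.A. (R1): 100% × 12% = 12% of Wildmere Shipping BV.
Chain via Slate Group plc (R1): 34% × 38% = 12.92% of Wildmere Shipping BV.
Chain via Vantage Energy Co. (R1): 100% × 26% = 26% of Wildmere Shipping BV.
Aggregating (R3): 12% + 12.92% + 26% = 50.92%.

50.92%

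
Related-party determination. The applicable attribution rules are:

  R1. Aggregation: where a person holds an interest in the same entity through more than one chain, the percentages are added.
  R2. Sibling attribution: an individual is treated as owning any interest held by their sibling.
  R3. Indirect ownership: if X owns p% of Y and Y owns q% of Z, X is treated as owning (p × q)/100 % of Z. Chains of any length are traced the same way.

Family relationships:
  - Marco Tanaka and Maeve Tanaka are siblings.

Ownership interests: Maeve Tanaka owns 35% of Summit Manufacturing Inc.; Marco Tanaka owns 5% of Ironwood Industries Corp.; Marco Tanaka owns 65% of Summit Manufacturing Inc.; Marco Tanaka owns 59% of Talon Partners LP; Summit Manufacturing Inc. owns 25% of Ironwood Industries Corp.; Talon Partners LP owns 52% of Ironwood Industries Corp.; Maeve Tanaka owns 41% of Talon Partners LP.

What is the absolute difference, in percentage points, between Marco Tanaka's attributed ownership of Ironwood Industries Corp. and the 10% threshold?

By sibling attribution (R2), Marco Tanaka is treated as also owning Maeve Tanaka's interest in Summit Manufacturing Inc, giving 65% + 35% = 100%.
By sibling attribution (R2), Marco Tanaka is treated as also owning Maeve Tanaka's interest in Talon Partners LP, giving 59% + 41% = 100%.
Chain via Summit Manufacturing Inc. (R3): 100% × 25% = 25% of Ironwood Industries Corp.
Chain via Talon Partners LP (R3): 100% × 52% = 52% of Ironwood Industries Corp.
Direct interest in Ironwood Industries Corp: 5%.
Aggregating (R1): 25% + 52% + 5% = 82%.
82% exceeds the 10% threshold by 72 percentage points.

72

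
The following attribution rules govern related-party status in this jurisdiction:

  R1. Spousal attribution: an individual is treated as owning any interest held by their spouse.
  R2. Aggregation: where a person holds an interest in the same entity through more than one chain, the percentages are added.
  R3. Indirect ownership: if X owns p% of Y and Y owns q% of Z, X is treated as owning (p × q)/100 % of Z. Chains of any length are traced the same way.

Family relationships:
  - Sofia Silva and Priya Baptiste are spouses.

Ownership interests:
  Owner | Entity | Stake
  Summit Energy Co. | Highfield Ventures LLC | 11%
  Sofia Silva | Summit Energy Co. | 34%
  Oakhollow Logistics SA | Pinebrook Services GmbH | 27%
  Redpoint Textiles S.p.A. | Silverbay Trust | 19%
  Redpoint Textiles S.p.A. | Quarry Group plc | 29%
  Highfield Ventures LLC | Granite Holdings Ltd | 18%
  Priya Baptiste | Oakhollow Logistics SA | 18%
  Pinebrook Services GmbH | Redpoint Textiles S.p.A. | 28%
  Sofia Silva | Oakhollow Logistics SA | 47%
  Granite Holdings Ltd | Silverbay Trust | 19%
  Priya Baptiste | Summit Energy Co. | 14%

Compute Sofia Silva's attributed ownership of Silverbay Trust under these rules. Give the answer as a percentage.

1.114236%

By spousal attribution (R1), Sofia Silva is treated as also owning Priya Baptiste's interest in Oakhollow Logistics SA, giving 47% + 18% = 65%.
By spousal attribution (R1), Sofia Silva is treated as also owning Priya Baptiste's interest in Summit Energy Co, giving 34% + 14% = 48%.
Chain via Oakhollow Logistics SA → Pinebrook Services GmbH → Redpoint Textiles S.p.A. (R3): 65% × 27% × 28% × 19% = 0.93366% of Silverbay Trust.
Chain via Summit Energy Co. → Highfield Ventures LLC → Granite Holdings Ltd (R3): 48% × 11% × 18% × 19% = 0.180576% of Silverbay Trust.
Aggregating (R2): 0.93366% + 0.180576% = 1.114236%.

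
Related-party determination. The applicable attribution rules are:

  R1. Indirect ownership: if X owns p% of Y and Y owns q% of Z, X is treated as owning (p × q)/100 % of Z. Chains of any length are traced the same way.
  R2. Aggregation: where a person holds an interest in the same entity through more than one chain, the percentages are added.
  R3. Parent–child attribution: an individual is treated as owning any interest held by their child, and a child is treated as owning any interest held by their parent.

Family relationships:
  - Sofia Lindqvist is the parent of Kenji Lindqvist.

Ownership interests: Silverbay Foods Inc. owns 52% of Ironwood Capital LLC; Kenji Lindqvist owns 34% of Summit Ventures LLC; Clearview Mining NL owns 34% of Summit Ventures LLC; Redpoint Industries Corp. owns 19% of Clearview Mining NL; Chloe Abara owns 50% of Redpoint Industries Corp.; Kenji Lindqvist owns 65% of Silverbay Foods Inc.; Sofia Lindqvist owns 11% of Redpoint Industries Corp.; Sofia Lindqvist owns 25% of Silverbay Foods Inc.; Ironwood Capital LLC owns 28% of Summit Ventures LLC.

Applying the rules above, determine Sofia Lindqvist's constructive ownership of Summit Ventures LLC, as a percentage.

47.8146%

By parent–child attribution (R3), Sofia Lindqvist is treated as also owning Kenji Lindqvist's interest in Silverbay Foods Inc, giving 25% + 65% = 90%.
By parent–child attribution (R3), Sofia Lindqvist is treated as owning Kenji Lindqvist's 34% interest in Summit Ventures LLC.
Chain via Redpoint Industries Corp. → Clearview Mining NL (R1): 11% × 19% × 34% = 0.7106% of Summit Ventures LLC.
Chain via Silverbay Foods Inc. → Ironwood Capital LLC (R1): 90% × 52% × 28% = 13.104% of Summit Ventures LLC.
Direct interest in Summit Ventures LLC: 34%.
Aggregating (R2): 0.7106% + 13.104% + 34% = 47.8146%.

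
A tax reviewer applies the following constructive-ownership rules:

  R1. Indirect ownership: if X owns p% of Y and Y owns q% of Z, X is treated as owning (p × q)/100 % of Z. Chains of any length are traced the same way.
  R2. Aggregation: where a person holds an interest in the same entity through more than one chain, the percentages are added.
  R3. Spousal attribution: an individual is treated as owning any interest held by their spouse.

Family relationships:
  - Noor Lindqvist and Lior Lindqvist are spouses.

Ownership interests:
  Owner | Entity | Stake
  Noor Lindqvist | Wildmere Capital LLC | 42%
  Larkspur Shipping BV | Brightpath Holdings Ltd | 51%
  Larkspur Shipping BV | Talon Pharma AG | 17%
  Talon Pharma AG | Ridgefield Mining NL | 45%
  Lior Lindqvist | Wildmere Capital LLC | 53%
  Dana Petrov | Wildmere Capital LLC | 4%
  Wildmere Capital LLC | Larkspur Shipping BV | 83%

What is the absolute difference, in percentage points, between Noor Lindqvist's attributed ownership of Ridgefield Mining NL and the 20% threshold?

13.967975

By spousal attribution (R3), Noor Lindqvist is treated as also owning Lior Lindqvist's interest in Wildmere Capital LLC, giving 42% + 53% = 95%.
Chain via Wildmere Capital LLC → Larkspur Shipping BV → Talon Pharma AG (R1): 95% × 83% × 17% × 45% = 6.032025% of Ridgefield Mining NL.
6.032025% falls short of the 20% threshold by 13.967975 percentage points.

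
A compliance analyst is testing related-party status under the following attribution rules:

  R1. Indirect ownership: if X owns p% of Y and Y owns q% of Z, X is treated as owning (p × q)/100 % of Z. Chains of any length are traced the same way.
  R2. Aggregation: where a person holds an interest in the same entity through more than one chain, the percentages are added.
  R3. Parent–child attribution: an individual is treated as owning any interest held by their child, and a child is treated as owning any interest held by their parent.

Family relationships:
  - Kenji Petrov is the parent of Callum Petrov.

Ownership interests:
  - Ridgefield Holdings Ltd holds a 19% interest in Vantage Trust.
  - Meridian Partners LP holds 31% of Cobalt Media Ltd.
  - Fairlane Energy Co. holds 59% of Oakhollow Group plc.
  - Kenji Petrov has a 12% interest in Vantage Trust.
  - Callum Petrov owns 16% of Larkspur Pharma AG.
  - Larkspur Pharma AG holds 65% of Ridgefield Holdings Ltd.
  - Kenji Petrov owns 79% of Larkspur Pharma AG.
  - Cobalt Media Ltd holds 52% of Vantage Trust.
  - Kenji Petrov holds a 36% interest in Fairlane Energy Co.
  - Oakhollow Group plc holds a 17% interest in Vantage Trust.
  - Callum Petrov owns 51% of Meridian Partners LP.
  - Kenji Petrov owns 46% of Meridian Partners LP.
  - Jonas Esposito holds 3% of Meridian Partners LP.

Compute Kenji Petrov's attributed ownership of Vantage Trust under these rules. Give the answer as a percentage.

By parent–child attribution (R3), Kenji Petrov is treated as also owning Callum Petrov's interest in Meridian Partners LP, giving 46% + 51% = 97%.
By parent–child attribution (R3), Kenji Petrov is treated as also owning Callum Petrov's interest in Larkspur Pharma AG, giving 79% + 16% = 95%.
Chain via Meridian Partners LP → Cobalt Media Ltd (R1): 97% × 31% × 52% = 15.6364% of Vantage Trust.
Chain via Larkspur Pharma AG → Ridgefield Holdings Ltd (R1): 95% × 65% × 19% = 11.7325% of Vantage Trust.
Chain via Fairlane Energy Co. → Oakhollow Group plc (R1): 36% × 59% × 17% = 3.6108% of Vantage Trust.
Direct interest in Vantage Trust: 12%.
Aggregating (R2): 15.6364% + 11.7325% + 3.6108% + 12% = 42.9797%.

42.9797%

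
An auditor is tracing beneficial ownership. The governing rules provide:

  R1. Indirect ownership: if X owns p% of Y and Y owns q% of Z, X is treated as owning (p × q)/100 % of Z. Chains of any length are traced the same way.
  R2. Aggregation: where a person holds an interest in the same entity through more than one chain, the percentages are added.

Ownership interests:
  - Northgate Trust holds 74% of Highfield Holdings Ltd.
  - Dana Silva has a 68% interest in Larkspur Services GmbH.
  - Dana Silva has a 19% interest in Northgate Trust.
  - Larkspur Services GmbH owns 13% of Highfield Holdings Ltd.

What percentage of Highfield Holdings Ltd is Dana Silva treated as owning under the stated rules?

Chain via Northgate Trust (R1): 19% × 74% = 14.06% of Highfield Holdings Ltd.
Chain via Larkspur Services GmbH (R1): 68% × 13% = 8.84% of Highfield Holdings Ltd.
Aggregating (R2): 14.06% + 8.84% = 22.9%.

22.9%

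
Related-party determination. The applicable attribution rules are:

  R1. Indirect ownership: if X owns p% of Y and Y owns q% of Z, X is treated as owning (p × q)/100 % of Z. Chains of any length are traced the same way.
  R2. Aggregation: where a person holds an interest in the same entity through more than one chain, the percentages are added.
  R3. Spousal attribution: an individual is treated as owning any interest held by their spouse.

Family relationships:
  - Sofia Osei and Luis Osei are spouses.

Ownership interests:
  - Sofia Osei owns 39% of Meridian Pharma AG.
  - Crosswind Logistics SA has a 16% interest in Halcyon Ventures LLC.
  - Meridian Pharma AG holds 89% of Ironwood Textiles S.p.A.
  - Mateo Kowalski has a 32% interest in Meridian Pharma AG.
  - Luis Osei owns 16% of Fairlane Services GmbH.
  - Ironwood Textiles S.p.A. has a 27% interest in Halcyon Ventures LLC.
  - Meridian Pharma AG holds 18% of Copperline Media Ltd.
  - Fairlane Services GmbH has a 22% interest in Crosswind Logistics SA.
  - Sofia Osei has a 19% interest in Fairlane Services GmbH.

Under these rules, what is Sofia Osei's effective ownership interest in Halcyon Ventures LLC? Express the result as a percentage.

By spousal attribution (R3), Sofia Osei is treated as also owning Luis Osei's interest in Fairlane Services GmbH, giving 19% + 16% = 35%.
Chain via Fairlane Services GmbH → Crosswind Logistics SA (R1): 35% × 22% × 16% = 1.232% of Halcyon Ventures LLC.
Chain via Meridian Pharma AG → Ironwood Textiles S.p.A. (R1): 39% × 89% × 27% = 9.3717% of Halcyon Ventures LLC.
Aggregating (R2): 1.232% + 9.3717% = 10.6037%.

10.6037%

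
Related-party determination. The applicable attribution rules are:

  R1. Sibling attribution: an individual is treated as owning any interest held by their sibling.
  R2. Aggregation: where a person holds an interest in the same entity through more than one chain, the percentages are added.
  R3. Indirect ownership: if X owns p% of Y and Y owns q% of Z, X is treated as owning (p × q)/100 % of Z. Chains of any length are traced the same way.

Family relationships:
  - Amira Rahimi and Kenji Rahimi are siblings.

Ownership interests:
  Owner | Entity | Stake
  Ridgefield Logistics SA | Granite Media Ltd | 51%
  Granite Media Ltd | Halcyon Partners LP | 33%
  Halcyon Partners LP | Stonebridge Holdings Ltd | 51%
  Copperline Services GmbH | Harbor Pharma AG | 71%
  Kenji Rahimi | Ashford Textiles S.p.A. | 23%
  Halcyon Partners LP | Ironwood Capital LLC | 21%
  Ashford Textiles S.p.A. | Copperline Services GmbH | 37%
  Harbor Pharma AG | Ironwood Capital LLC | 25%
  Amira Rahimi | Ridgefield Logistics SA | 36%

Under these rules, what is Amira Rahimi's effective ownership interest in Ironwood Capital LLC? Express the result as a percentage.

By sibling attribution (R1), Amira Rahimi is treated as owning Kenji Rahimi's 23% interest in Ashford Textiles S.p.A.
Chain via Ridgefield Logistics SA → Granite Media Ltd → Halcyon Partners LP (R3): 36% × 51% × 33% × 21% = 1.272348% of Ironwood Capital LLC.
Chain via Ashford Textiles S.p.A. → Copperline Services GmbH → Harbor Pharma AG (R3): 23% × 37% × 71% × 25% = 1.510525% of Ironwood Capital LLC.
Aggregating (R2): 1.272348% + 1.510525% = 2.782873%.

2.782873%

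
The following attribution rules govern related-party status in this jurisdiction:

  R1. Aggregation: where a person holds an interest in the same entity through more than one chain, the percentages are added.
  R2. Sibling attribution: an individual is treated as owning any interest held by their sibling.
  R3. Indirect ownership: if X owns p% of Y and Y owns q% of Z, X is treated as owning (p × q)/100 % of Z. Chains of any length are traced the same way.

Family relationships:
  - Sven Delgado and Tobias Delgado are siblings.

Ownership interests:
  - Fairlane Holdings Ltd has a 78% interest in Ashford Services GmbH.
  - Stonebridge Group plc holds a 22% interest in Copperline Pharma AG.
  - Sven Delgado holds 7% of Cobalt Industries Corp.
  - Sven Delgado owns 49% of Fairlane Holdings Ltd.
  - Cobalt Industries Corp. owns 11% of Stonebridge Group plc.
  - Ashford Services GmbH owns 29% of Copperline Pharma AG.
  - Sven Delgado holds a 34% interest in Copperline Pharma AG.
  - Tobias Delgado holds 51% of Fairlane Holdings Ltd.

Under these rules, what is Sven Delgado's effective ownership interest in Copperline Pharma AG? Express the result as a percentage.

56.7894%

By sibling attribution (R2), Sven Delgado is treated as also owning Tobias Delgado's interest in Fairlane Holdings Ltd, giving 49% + 51% = 100%.
Chain via Cobalt Industries Corp. → Stonebridge Group plc (R3): 7% × 11% × 22% = 0.1694% of Copperline Pharma AG.
Chain via Fairlane Holdings Ltd → Ashford Services GmbH (R3): 100% × 78% × 29% = 22.62% of Copperline Pharma AG.
Direct interest in Copperline Pharma AG: 34%.
Aggregating (R1): 0.1694% + 22.62% + 34% = 56.7894%.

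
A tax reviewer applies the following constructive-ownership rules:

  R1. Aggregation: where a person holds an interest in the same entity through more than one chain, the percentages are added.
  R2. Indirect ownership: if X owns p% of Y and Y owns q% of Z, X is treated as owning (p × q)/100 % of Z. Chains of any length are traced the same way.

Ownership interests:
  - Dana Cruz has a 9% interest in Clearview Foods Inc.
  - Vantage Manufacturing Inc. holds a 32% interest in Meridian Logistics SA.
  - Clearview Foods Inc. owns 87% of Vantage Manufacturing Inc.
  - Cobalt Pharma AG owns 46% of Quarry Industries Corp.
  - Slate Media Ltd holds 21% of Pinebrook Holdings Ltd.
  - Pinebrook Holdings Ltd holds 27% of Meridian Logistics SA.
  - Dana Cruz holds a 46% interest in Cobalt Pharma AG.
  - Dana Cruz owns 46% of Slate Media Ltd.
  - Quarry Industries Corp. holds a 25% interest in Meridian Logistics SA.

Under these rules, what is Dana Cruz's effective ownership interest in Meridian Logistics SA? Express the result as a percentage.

10.4038%

Chain via Slate Media Ltd → Pinebrook Holdings Ltd (R2): 46% × 21% × 27% = 2.6082% of Meridian Logistics SA.
Chain via Clearview Foods Inc. → Vantage Manufacturing Inc. (R2): 9% × 87% × 32% = 2.5056% of Meridian Logistics SA.
Chain via Cobalt Pharma AG → Quarry Industries Corp. (R2): 46% × 46% × 25% = 5.29% of Meridian Logistics SA.
Aggregating (R1): 2.6082% + 2.5056% + 5.29% = 10.4038%.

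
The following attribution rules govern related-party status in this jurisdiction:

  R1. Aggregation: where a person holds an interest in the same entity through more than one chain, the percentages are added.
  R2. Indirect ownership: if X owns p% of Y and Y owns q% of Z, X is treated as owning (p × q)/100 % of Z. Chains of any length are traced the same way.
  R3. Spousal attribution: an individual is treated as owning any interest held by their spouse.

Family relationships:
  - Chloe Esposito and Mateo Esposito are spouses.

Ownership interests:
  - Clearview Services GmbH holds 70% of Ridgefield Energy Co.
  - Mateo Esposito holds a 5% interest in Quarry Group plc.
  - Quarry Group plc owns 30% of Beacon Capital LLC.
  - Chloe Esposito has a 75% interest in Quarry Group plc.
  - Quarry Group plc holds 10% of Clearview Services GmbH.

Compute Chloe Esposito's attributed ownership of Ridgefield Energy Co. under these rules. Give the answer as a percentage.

5.6%

By spousal attribution (R3), Chloe Esposito is treated as also owning Mateo Esposito's interest in Quarry Group plc, giving 75% + 5% = 80%.
Chain via Quarry Group plc → Clearview Services GmbH (R2): 80% × 10% × 70% = 5.6% of Ridgefield Energy Co.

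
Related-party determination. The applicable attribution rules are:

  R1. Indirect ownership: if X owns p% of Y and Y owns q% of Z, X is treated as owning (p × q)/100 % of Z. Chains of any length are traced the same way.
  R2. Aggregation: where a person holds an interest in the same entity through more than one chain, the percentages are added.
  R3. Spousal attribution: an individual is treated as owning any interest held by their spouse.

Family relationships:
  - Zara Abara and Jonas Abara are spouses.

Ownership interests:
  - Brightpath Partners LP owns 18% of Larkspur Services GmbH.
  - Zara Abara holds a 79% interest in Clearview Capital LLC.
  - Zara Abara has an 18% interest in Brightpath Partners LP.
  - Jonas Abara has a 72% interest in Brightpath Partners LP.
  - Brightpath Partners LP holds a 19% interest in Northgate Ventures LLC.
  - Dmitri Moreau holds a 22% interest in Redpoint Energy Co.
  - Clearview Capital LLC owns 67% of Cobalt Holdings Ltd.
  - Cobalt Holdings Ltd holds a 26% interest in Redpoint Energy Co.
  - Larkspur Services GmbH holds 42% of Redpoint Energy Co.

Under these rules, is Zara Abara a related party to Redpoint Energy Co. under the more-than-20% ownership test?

By spousal attribution (R3), Zara Abara is treated as also owning Jonas Abara's interest in Brightpath Partners LP, giving 18% + 72% = 90%.
Chain via Brightpath Partners LP → Larkspur Services GmbH (R1): 90% × 18% × 42% = 6.804% of Redpoint Energy Co.
Chain via Clearview Capital LLC → Cobalt Holdings Ltd (R1): 79% × 67% × 26% = 13.7618% of Redpoint Energy Co.
Aggregating (R2): 6.804% + 13.7618% = 20.5658%.
20.5658% exceeds the 20% threshold, so Zara is a related party to Redpoint Energy Co.

Yes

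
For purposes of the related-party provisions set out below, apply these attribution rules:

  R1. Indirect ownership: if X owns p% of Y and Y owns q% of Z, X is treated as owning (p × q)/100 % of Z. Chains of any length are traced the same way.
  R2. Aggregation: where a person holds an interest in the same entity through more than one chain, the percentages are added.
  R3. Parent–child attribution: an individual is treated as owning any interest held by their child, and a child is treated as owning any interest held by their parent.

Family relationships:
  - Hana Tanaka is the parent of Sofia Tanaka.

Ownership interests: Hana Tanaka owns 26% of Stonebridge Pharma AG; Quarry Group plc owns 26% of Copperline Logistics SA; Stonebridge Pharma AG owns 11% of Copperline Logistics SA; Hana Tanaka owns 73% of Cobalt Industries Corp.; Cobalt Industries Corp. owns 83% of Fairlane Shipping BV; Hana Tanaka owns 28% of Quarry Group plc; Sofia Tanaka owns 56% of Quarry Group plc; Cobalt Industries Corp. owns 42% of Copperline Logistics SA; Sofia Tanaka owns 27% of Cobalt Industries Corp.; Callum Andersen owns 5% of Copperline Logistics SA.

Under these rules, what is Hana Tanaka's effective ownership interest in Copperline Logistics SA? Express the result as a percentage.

By parent–child attribution (R3), Hana Tanaka is treated as also owning Sofia Tanaka's interest in Quarry Group plc, giving 28% + 56% = 84%.
By parent–child attribution (R3), Hana Tanaka is treated as also owning Sofia Tanaka's interest in Cobalt Industries Corp, giving 73% + 27% = 100%.
Chain via Quarry Group plc (R1): 84% × 26% = 21.84% of Copperline Logistics SA.
Chain via Cobalt Industries Corp. (R1): 100% × 42% = 42% of Copperline Logistics SA.
Chain via Stonebridge Pharma AG (R1): 26% × 11% = 2.86% of Copperline Logistics SA.
Aggregating (R2): 21.84% + 42% + 2.86% = 66.7%.

66.7%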